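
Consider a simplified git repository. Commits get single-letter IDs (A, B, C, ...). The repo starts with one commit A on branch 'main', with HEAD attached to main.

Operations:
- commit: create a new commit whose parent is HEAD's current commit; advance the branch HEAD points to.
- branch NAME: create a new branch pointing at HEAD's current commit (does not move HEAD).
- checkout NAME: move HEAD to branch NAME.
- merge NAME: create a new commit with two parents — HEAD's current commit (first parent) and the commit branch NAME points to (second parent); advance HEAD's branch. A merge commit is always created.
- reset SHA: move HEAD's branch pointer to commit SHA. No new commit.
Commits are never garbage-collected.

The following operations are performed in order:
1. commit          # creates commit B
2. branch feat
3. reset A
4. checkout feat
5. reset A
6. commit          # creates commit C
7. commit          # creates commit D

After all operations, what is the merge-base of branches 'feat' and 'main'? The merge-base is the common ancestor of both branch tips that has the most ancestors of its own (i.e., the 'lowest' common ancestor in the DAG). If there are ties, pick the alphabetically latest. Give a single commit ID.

Answer: A

Derivation:
After op 1 (commit): HEAD=main@B [main=B]
After op 2 (branch): HEAD=main@B [feat=B main=B]
After op 3 (reset): HEAD=main@A [feat=B main=A]
After op 4 (checkout): HEAD=feat@B [feat=B main=A]
After op 5 (reset): HEAD=feat@A [feat=A main=A]
After op 6 (commit): HEAD=feat@C [feat=C main=A]
After op 7 (commit): HEAD=feat@D [feat=D main=A]
ancestors(feat=D): ['A', 'C', 'D']
ancestors(main=A): ['A']
common: ['A']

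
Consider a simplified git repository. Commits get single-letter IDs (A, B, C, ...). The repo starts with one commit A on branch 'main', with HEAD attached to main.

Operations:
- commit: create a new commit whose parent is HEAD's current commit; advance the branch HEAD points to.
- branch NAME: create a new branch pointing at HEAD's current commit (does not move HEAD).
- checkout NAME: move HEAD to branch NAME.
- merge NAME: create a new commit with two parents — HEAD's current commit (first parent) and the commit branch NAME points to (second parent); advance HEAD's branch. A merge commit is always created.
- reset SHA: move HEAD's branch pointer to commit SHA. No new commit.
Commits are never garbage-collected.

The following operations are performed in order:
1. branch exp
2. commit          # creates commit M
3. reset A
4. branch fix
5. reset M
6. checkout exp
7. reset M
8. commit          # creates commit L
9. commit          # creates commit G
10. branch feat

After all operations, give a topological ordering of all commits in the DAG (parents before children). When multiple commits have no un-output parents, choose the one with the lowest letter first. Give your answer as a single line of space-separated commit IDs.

After op 1 (branch): HEAD=main@A [exp=A main=A]
After op 2 (commit): HEAD=main@M [exp=A main=M]
After op 3 (reset): HEAD=main@A [exp=A main=A]
After op 4 (branch): HEAD=main@A [exp=A fix=A main=A]
After op 5 (reset): HEAD=main@M [exp=A fix=A main=M]
After op 6 (checkout): HEAD=exp@A [exp=A fix=A main=M]
After op 7 (reset): HEAD=exp@M [exp=M fix=A main=M]
After op 8 (commit): HEAD=exp@L [exp=L fix=A main=M]
After op 9 (commit): HEAD=exp@G [exp=G fix=A main=M]
After op 10 (branch): HEAD=exp@G [exp=G feat=G fix=A main=M]
commit A: parents=[]
commit G: parents=['L']
commit L: parents=['M']
commit M: parents=['A']

Answer: A M L G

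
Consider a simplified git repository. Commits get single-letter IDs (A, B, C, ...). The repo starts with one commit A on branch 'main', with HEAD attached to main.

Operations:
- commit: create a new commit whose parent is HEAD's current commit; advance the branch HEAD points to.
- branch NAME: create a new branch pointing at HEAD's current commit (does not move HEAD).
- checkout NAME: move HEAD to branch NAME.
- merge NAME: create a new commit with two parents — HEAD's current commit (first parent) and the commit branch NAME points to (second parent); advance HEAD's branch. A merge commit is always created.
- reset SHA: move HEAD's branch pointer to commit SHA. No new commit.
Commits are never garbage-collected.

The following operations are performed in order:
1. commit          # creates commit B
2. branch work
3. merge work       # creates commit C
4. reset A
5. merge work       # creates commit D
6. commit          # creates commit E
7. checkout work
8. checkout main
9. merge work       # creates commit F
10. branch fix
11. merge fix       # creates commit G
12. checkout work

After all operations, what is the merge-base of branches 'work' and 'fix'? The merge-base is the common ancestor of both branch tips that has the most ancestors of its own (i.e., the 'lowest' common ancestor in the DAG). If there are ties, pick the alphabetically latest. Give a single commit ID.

After op 1 (commit): HEAD=main@B [main=B]
After op 2 (branch): HEAD=main@B [main=B work=B]
After op 3 (merge): HEAD=main@C [main=C work=B]
After op 4 (reset): HEAD=main@A [main=A work=B]
After op 5 (merge): HEAD=main@D [main=D work=B]
After op 6 (commit): HEAD=main@E [main=E work=B]
After op 7 (checkout): HEAD=work@B [main=E work=B]
After op 8 (checkout): HEAD=main@E [main=E work=B]
After op 9 (merge): HEAD=main@F [main=F work=B]
After op 10 (branch): HEAD=main@F [fix=F main=F work=B]
After op 11 (merge): HEAD=main@G [fix=F main=G work=B]
After op 12 (checkout): HEAD=work@B [fix=F main=G work=B]
ancestors(work=B): ['A', 'B']
ancestors(fix=F): ['A', 'B', 'D', 'E', 'F']
common: ['A', 'B']

Answer: B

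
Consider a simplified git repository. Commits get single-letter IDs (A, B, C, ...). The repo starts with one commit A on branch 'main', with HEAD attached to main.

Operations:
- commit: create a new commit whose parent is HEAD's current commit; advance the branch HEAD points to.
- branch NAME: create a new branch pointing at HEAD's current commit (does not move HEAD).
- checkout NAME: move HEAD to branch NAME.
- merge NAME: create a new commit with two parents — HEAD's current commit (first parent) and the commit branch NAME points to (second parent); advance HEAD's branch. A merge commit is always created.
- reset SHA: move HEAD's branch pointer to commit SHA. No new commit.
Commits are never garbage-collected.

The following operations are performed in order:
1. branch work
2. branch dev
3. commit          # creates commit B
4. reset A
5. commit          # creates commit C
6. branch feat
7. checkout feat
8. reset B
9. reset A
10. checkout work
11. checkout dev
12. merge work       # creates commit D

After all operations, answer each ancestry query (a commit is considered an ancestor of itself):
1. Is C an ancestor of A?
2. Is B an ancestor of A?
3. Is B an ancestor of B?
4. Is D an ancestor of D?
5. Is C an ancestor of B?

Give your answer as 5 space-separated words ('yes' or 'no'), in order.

After op 1 (branch): HEAD=main@A [main=A work=A]
After op 2 (branch): HEAD=main@A [dev=A main=A work=A]
After op 3 (commit): HEAD=main@B [dev=A main=B work=A]
After op 4 (reset): HEAD=main@A [dev=A main=A work=A]
After op 5 (commit): HEAD=main@C [dev=A main=C work=A]
After op 6 (branch): HEAD=main@C [dev=A feat=C main=C work=A]
After op 7 (checkout): HEAD=feat@C [dev=A feat=C main=C work=A]
After op 8 (reset): HEAD=feat@B [dev=A feat=B main=C work=A]
After op 9 (reset): HEAD=feat@A [dev=A feat=A main=C work=A]
After op 10 (checkout): HEAD=work@A [dev=A feat=A main=C work=A]
After op 11 (checkout): HEAD=dev@A [dev=A feat=A main=C work=A]
After op 12 (merge): HEAD=dev@D [dev=D feat=A main=C work=A]
ancestors(A) = {A}; C in? no
ancestors(A) = {A}; B in? no
ancestors(B) = {A,B}; B in? yes
ancestors(D) = {A,D}; D in? yes
ancestors(B) = {A,B}; C in? no

Answer: no no yes yes no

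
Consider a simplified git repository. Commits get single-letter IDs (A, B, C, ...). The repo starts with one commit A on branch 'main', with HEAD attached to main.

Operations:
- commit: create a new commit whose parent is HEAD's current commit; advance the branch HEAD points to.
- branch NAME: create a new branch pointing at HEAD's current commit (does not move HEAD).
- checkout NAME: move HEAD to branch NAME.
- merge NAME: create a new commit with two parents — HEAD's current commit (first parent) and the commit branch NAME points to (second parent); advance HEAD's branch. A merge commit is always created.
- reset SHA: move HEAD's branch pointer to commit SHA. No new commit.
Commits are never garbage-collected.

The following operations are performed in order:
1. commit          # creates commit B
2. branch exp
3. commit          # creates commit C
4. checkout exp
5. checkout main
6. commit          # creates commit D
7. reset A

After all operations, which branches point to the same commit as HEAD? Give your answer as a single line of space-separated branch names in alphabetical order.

Answer: main

Derivation:
After op 1 (commit): HEAD=main@B [main=B]
After op 2 (branch): HEAD=main@B [exp=B main=B]
After op 3 (commit): HEAD=main@C [exp=B main=C]
After op 4 (checkout): HEAD=exp@B [exp=B main=C]
After op 5 (checkout): HEAD=main@C [exp=B main=C]
After op 6 (commit): HEAD=main@D [exp=B main=D]
After op 7 (reset): HEAD=main@A [exp=B main=A]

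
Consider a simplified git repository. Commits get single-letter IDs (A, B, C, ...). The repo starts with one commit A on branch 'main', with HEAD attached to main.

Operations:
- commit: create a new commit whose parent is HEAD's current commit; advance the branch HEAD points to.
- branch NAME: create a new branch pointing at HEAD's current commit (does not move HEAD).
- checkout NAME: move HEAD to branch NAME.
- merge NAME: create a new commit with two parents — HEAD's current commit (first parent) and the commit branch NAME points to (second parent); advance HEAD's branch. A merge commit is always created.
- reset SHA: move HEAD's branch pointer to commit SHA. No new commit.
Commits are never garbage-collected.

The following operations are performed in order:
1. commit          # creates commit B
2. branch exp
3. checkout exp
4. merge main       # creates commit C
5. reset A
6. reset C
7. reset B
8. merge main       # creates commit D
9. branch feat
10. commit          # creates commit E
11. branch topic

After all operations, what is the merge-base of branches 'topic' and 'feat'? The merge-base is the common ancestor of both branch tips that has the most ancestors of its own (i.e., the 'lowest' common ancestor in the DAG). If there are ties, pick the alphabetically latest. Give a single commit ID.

After op 1 (commit): HEAD=main@B [main=B]
After op 2 (branch): HEAD=main@B [exp=B main=B]
After op 3 (checkout): HEAD=exp@B [exp=B main=B]
After op 4 (merge): HEAD=exp@C [exp=C main=B]
After op 5 (reset): HEAD=exp@A [exp=A main=B]
After op 6 (reset): HEAD=exp@C [exp=C main=B]
After op 7 (reset): HEAD=exp@B [exp=B main=B]
After op 8 (merge): HEAD=exp@D [exp=D main=B]
After op 9 (branch): HEAD=exp@D [exp=D feat=D main=B]
After op 10 (commit): HEAD=exp@E [exp=E feat=D main=B]
After op 11 (branch): HEAD=exp@E [exp=E feat=D main=B topic=E]
ancestors(topic=E): ['A', 'B', 'D', 'E']
ancestors(feat=D): ['A', 'B', 'D']
common: ['A', 'B', 'D']

Answer: D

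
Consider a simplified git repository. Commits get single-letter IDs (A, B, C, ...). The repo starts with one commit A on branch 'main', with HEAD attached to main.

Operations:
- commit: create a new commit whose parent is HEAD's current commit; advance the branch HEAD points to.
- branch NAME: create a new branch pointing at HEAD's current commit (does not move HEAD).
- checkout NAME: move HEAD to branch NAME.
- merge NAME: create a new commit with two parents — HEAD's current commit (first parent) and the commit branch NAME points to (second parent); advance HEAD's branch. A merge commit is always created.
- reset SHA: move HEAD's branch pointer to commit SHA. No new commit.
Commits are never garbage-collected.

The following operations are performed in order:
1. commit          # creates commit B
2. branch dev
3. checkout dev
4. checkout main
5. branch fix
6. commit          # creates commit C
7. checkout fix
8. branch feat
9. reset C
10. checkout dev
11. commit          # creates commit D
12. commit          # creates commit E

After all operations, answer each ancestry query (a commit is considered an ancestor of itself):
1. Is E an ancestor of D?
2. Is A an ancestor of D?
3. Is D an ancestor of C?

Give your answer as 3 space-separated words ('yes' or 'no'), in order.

Answer: no yes no

Derivation:
After op 1 (commit): HEAD=main@B [main=B]
After op 2 (branch): HEAD=main@B [dev=B main=B]
After op 3 (checkout): HEAD=dev@B [dev=B main=B]
After op 4 (checkout): HEAD=main@B [dev=B main=B]
After op 5 (branch): HEAD=main@B [dev=B fix=B main=B]
After op 6 (commit): HEAD=main@C [dev=B fix=B main=C]
After op 7 (checkout): HEAD=fix@B [dev=B fix=B main=C]
After op 8 (branch): HEAD=fix@B [dev=B feat=B fix=B main=C]
After op 9 (reset): HEAD=fix@C [dev=B feat=B fix=C main=C]
After op 10 (checkout): HEAD=dev@B [dev=B feat=B fix=C main=C]
After op 11 (commit): HEAD=dev@D [dev=D feat=B fix=C main=C]
After op 12 (commit): HEAD=dev@E [dev=E feat=B fix=C main=C]
ancestors(D) = {A,B,D}; E in? no
ancestors(D) = {A,B,D}; A in? yes
ancestors(C) = {A,B,C}; D in? no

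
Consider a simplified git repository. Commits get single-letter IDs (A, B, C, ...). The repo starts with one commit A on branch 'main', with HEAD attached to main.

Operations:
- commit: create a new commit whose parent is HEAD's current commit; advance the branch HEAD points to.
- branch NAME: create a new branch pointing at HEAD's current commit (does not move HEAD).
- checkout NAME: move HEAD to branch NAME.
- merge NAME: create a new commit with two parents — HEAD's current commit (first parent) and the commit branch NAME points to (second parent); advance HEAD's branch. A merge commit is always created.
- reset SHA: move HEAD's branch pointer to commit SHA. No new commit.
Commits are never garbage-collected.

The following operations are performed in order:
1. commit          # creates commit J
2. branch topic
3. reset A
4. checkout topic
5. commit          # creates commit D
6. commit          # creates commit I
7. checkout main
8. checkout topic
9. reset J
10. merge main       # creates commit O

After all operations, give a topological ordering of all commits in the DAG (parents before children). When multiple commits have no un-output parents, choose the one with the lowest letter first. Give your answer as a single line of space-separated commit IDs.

After op 1 (commit): HEAD=main@J [main=J]
After op 2 (branch): HEAD=main@J [main=J topic=J]
After op 3 (reset): HEAD=main@A [main=A topic=J]
After op 4 (checkout): HEAD=topic@J [main=A topic=J]
After op 5 (commit): HEAD=topic@D [main=A topic=D]
After op 6 (commit): HEAD=topic@I [main=A topic=I]
After op 7 (checkout): HEAD=main@A [main=A topic=I]
After op 8 (checkout): HEAD=topic@I [main=A topic=I]
After op 9 (reset): HEAD=topic@J [main=A topic=J]
After op 10 (merge): HEAD=topic@O [main=A topic=O]
commit A: parents=[]
commit D: parents=['J']
commit I: parents=['D']
commit J: parents=['A']
commit O: parents=['J', 'A']

Answer: A J D I O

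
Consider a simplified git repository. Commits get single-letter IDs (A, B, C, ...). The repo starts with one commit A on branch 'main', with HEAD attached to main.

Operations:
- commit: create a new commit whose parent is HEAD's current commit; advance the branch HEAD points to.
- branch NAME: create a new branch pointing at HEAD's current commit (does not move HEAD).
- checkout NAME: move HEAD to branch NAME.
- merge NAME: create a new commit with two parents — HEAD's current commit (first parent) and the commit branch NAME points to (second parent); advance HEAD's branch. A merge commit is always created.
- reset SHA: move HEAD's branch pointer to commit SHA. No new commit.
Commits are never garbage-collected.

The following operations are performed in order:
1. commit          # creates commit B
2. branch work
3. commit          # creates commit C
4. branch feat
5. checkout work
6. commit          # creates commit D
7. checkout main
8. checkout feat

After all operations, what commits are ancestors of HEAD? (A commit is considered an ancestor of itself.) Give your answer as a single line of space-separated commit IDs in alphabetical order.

Answer: A B C

Derivation:
After op 1 (commit): HEAD=main@B [main=B]
After op 2 (branch): HEAD=main@B [main=B work=B]
After op 3 (commit): HEAD=main@C [main=C work=B]
After op 4 (branch): HEAD=main@C [feat=C main=C work=B]
After op 5 (checkout): HEAD=work@B [feat=C main=C work=B]
After op 6 (commit): HEAD=work@D [feat=C main=C work=D]
After op 7 (checkout): HEAD=main@C [feat=C main=C work=D]
After op 8 (checkout): HEAD=feat@C [feat=C main=C work=D]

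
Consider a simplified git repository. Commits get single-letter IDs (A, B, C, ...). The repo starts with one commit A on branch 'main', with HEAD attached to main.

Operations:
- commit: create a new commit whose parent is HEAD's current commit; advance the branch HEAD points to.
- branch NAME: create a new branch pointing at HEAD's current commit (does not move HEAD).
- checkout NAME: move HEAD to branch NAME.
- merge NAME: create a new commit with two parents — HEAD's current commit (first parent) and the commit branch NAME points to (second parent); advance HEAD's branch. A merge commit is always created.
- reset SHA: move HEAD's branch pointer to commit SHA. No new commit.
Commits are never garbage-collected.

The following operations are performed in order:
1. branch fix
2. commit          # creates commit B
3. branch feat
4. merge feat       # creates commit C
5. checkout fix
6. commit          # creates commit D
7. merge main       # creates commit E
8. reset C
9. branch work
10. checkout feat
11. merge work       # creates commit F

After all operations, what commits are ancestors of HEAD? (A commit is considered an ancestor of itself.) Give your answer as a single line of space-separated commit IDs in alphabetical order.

After op 1 (branch): HEAD=main@A [fix=A main=A]
After op 2 (commit): HEAD=main@B [fix=A main=B]
After op 3 (branch): HEAD=main@B [feat=B fix=A main=B]
After op 4 (merge): HEAD=main@C [feat=B fix=A main=C]
After op 5 (checkout): HEAD=fix@A [feat=B fix=A main=C]
After op 6 (commit): HEAD=fix@D [feat=B fix=D main=C]
After op 7 (merge): HEAD=fix@E [feat=B fix=E main=C]
After op 8 (reset): HEAD=fix@C [feat=B fix=C main=C]
After op 9 (branch): HEAD=fix@C [feat=B fix=C main=C work=C]
After op 10 (checkout): HEAD=feat@B [feat=B fix=C main=C work=C]
After op 11 (merge): HEAD=feat@F [feat=F fix=C main=C work=C]

Answer: A B C F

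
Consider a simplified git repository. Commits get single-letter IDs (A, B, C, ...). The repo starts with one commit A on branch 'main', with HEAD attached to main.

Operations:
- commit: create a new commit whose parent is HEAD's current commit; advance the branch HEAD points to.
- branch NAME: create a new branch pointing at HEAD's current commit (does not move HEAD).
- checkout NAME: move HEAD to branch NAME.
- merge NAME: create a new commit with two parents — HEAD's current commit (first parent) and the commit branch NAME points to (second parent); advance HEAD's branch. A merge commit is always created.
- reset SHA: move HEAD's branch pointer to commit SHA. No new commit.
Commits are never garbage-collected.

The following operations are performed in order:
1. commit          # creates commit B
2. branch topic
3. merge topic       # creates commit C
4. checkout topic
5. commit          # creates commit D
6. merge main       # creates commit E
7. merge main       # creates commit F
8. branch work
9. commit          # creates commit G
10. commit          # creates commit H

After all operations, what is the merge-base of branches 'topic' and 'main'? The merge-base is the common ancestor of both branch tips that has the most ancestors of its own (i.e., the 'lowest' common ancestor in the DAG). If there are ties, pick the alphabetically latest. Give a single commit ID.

After op 1 (commit): HEAD=main@B [main=B]
After op 2 (branch): HEAD=main@B [main=B topic=B]
After op 3 (merge): HEAD=main@C [main=C topic=B]
After op 4 (checkout): HEAD=topic@B [main=C topic=B]
After op 5 (commit): HEAD=topic@D [main=C topic=D]
After op 6 (merge): HEAD=topic@E [main=C topic=E]
After op 7 (merge): HEAD=topic@F [main=C topic=F]
After op 8 (branch): HEAD=topic@F [main=C topic=F work=F]
After op 9 (commit): HEAD=topic@G [main=C topic=G work=F]
After op 10 (commit): HEAD=topic@H [main=C topic=H work=F]
ancestors(topic=H): ['A', 'B', 'C', 'D', 'E', 'F', 'G', 'H']
ancestors(main=C): ['A', 'B', 'C']
common: ['A', 'B', 'C']

Answer: C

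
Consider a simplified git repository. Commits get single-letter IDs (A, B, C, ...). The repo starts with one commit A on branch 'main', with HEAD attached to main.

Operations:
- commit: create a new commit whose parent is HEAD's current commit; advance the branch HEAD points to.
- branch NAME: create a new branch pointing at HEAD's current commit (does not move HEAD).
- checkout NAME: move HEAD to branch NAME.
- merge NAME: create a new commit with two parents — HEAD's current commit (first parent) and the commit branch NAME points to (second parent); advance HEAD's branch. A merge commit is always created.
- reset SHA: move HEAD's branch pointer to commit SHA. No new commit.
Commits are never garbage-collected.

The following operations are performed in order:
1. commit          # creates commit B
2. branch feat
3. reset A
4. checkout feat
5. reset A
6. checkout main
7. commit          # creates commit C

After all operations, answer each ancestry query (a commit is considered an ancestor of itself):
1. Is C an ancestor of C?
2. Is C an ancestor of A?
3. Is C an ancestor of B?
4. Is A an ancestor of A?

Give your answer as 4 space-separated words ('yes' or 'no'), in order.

After op 1 (commit): HEAD=main@B [main=B]
After op 2 (branch): HEAD=main@B [feat=B main=B]
After op 3 (reset): HEAD=main@A [feat=B main=A]
After op 4 (checkout): HEAD=feat@B [feat=B main=A]
After op 5 (reset): HEAD=feat@A [feat=A main=A]
After op 6 (checkout): HEAD=main@A [feat=A main=A]
After op 7 (commit): HEAD=main@C [feat=A main=C]
ancestors(C) = {A,C}; C in? yes
ancestors(A) = {A}; C in? no
ancestors(B) = {A,B}; C in? no
ancestors(A) = {A}; A in? yes

Answer: yes no no yes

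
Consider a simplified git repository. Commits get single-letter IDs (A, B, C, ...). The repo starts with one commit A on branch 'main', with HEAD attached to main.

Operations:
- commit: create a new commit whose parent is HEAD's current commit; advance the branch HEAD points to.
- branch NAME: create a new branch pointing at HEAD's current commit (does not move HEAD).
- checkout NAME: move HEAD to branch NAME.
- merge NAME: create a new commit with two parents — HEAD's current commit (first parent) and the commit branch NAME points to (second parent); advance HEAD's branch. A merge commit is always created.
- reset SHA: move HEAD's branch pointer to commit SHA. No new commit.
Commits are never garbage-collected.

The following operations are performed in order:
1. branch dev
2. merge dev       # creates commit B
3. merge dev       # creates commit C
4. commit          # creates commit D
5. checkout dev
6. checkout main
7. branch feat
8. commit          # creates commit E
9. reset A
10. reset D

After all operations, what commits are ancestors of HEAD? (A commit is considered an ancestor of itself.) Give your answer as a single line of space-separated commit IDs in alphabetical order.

After op 1 (branch): HEAD=main@A [dev=A main=A]
After op 2 (merge): HEAD=main@B [dev=A main=B]
After op 3 (merge): HEAD=main@C [dev=A main=C]
After op 4 (commit): HEAD=main@D [dev=A main=D]
After op 5 (checkout): HEAD=dev@A [dev=A main=D]
After op 6 (checkout): HEAD=main@D [dev=A main=D]
After op 7 (branch): HEAD=main@D [dev=A feat=D main=D]
After op 8 (commit): HEAD=main@E [dev=A feat=D main=E]
After op 9 (reset): HEAD=main@A [dev=A feat=D main=A]
After op 10 (reset): HEAD=main@D [dev=A feat=D main=D]

Answer: A B C D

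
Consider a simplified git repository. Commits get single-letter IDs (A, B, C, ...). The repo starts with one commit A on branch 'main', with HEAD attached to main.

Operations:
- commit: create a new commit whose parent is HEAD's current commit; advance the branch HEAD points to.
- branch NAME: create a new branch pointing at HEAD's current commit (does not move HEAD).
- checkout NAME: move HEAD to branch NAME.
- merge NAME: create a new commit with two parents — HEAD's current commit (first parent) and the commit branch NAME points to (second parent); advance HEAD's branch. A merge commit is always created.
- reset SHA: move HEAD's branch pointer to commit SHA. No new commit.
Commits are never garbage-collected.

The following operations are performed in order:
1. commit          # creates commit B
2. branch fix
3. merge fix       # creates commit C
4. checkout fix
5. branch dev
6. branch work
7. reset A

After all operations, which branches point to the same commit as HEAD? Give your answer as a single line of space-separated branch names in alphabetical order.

After op 1 (commit): HEAD=main@B [main=B]
After op 2 (branch): HEAD=main@B [fix=B main=B]
After op 3 (merge): HEAD=main@C [fix=B main=C]
After op 4 (checkout): HEAD=fix@B [fix=B main=C]
After op 5 (branch): HEAD=fix@B [dev=B fix=B main=C]
After op 6 (branch): HEAD=fix@B [dev=B fix=B main=C work=B]
After op 7 (reset): HEAD=fix@A [dev=B fix=A main=C work=B]

Answer: fix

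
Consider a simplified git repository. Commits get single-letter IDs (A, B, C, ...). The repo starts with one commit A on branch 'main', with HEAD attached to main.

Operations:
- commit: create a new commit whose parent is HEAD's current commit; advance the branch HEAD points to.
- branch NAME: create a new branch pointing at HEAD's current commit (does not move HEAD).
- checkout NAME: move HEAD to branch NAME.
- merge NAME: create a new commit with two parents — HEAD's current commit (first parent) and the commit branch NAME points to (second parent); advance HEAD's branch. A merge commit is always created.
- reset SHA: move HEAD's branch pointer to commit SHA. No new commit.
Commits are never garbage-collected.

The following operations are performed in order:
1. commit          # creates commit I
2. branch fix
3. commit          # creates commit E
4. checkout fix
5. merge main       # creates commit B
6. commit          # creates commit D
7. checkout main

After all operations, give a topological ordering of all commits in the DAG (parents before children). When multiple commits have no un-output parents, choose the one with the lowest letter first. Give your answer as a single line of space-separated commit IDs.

Answer: A I E B D

Derivation:
After op 1 (commit): HEAD=main@I [main=I]
After op 2 (branch): HEAD=main@I [fix=I main=I]
After op 3 (commit): HEAD=main@E [fix=I main=E]
After op 4 (checkout): HEAD=fix@I [fix=I main=E]
After op 5 (merge): HEAD=fix@B [fix=B main=E]
After op 6 (commit): HEAD=fix@D [fix=D main=E]
After op 7 (checkout): HEAD=main@E [fix=D main=E]
commit A: parents=[]
commit B: parents=['I', 'E']
commit D: parents=['B']
commit E: parents=['I']
commit I: parents=['A']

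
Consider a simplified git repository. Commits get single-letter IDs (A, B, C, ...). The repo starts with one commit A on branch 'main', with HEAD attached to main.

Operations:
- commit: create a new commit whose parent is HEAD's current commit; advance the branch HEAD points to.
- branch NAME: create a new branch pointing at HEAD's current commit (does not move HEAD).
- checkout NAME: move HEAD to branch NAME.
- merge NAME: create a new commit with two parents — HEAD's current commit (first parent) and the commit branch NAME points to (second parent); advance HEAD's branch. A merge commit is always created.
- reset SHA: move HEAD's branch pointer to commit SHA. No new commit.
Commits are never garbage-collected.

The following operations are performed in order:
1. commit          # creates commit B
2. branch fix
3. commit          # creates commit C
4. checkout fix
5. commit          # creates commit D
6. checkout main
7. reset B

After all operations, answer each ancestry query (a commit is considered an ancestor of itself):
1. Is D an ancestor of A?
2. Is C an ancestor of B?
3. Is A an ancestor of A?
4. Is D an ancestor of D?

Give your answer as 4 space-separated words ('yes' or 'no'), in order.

Answer: no no yes yes

Derivation:
After op 1 (commit): HEAD=main@B [main=B]
After op 2 (branch): HEAD=main@B [fix=B main=B]
After op 3 (commit): HEAD=main@C [fix=B main=C]
After op 4 (checkout): HEAD=fix@B [fix=B main=C]
After op 5 (commit): HEAD=fix@D [fix=D main=C]
After op 6 (checkout): HEAD=main@C [fix=D main=C]
After op 7 (reset): HEAD=main@B [fix=D main=B]
ancestors(A) = {A}; D in? no
ancestors(B) = {A,B}; C in? no
ancestors(A) = {A}; A in? yes
ancestors(D) = {A,B,D}; D in? yes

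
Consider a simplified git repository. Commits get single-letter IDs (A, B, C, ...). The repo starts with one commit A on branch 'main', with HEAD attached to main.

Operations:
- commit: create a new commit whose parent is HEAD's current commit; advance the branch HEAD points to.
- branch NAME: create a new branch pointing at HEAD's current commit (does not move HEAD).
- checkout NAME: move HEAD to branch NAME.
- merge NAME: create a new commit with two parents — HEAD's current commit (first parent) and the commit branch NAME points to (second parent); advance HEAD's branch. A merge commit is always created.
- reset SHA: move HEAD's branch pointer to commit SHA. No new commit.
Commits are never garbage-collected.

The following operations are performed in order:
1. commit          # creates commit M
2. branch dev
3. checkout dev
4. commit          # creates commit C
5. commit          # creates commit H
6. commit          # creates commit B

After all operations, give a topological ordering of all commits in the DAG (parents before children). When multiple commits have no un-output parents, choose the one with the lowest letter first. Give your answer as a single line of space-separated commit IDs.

After op 1 (commit): HEAD=main@M [main=M]
After op 2 (branch): HEAD=main@M [dev=M main=M]
After op 3 (checkout): HEAD=dev@M [dev=M main=M]
After op 4 (commit): HEAD=dev@C [dev=C main=M]
After op 5 (commit): HEAD=dev@H [dev=H main=M]
After op 6 (commit): HEAD=dev@B [dev=B main=M]
commit A: parents=[]
commit B: parents=['H']
commit C: parents=['M']
commit H: parents=['C']
commit M: parents=['A']

Answer: A M C H B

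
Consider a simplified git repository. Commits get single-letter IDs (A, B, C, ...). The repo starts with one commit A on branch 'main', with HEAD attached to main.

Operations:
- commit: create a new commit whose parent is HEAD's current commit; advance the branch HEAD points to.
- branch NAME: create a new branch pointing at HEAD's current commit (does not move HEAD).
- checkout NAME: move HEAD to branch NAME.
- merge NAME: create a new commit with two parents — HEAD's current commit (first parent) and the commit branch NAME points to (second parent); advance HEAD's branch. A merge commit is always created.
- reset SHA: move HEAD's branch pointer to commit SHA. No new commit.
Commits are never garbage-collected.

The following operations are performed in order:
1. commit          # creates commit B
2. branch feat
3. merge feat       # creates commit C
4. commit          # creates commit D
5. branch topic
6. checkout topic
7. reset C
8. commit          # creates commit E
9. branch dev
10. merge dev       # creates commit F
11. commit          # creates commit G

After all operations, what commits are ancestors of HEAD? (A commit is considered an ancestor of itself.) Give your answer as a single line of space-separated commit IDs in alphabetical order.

After op 1 (commit): HEAD=main@B [main=B]
After op 2 (branch): HEAD=main@B [feat=B main=B]
After op 3 (merge): HEAD=main@C [feat=B main=C]
After op 4 (commit): HEAD=main@D [feat=B main=D]
After op 5 (branch): HEAD=main@D [feat=B main=D topic=D]
After op 6 (checkout): HEAD=topic@D [feat=B main=D topic=D]
After op 7 (reset): HEAD=topic@C [feat=B main=D topic=C]
After op 8 (commit): HEAD=topic@E [feat=B main=D topic=E]
After op 9 (branch): HEAD=topic@E [dev=E feat=B main=D topic=E]
After op 10 (merge): HEAD=topic@F [dev=E feat=B main=D topic=F]
After op 11 (commit): HEAD=topic@G [dev=E feat=B main=D topic=G]

Answer: A B C E F G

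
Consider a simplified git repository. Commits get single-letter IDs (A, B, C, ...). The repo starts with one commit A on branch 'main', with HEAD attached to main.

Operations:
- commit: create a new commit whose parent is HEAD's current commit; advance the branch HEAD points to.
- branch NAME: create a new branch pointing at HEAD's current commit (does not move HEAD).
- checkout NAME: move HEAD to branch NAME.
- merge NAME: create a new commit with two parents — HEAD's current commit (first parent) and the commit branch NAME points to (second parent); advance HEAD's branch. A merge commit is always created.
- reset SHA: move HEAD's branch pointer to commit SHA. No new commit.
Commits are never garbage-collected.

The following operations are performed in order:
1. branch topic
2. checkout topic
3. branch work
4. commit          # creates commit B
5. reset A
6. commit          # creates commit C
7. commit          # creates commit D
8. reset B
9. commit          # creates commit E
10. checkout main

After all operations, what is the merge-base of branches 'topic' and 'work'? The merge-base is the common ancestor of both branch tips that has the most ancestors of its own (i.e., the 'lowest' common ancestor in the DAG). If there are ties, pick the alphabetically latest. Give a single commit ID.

After op 1 (branch): HEAD=main@A [main=A topic=A]
After op 2 (checkout): HEAD=topic@A [main=A topic=A]
After op 3 (branch): HEAD=topic@A [main=A topic=A work=A]
After op 4 (commit): HEAD=topic@B [main=A topic=B work=A]
After op 5 (reset): HEAD=topic@A [main=A topic=A work=A]
After op 6 (commit): HEAD=topic@C [main=A topic=C work=A]
After op 7 (commit): HEAD=topic@D [main=A topic=D work=A]
After op 8 (reset): HEAD=topic@B [main=A topic=B work=A]
After op 9 (commit): HEAD=topic@E [main=A topic=E work=A]
After op 10 (checkout): HEAD=main@A [main=A topic=E work=A]
ancestors(topic=E): ['A', 'B', 'E']
ancestors(work=A): ['A']
common: ['A']

Answer: A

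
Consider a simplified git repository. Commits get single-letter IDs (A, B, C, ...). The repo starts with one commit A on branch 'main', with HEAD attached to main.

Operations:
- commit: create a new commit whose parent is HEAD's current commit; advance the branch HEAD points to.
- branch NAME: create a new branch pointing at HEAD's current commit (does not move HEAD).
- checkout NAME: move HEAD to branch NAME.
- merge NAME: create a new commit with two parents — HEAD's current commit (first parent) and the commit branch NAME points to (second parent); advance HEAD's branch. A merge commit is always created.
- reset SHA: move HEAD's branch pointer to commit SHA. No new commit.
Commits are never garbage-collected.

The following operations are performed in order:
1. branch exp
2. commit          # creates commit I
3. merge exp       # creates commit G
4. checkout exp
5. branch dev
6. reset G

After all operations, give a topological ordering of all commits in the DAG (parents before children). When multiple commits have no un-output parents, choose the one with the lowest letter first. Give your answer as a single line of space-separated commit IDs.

After op 1 (branch): HEAD=main@A [exp=A main=A]
After op 2 (commit): HEAD=main@I [exp=A main=I]
After op 3 (merge): HEAD=main@G [exp=A main=G]
After op 4 (checkout): HEAD=exp@A [exp=A main=G]
After op 5 (branch): HEAD=exp@A [dev=A exp=A main=G]
After op 6 (reset): HEAD=exp@G [dev=A exp=G main=G]
commit A: parents=[]
commit G: parents=['I', 'A']
commit I: parents=['A']

Answer: A I G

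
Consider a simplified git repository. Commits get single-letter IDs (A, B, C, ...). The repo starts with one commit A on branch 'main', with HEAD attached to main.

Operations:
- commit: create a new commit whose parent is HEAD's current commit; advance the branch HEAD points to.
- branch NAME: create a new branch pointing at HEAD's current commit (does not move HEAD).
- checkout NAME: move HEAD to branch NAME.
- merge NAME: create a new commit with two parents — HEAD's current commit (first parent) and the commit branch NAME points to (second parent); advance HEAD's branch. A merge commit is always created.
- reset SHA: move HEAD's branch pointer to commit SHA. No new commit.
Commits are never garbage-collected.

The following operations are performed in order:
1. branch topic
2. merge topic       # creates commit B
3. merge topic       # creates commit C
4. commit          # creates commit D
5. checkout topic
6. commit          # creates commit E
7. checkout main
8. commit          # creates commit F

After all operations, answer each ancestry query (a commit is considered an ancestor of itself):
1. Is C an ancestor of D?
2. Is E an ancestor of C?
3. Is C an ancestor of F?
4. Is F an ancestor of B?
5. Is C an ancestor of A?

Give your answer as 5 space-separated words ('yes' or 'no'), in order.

Answer: yes no yes no no

Derivation:
After op 1 (branch): HEAD=main@A [main=A topic=A]
After op 2 (merge): HEAD=main@B [main=B topic=A]
After op 3 (merge): HEAD=main@C [main=C topic=A]
After op 4 (commit): HEAD=main@D [main=D topic=A]
After op 5 (checkout): HEAD=topic@A [main=D topic=A]
After op 6 (commit): HEAD=topic@E [main=D topic=E]
After op 7 (checkout): HEAD=main@D [main=D topic=E]
After op 8 (commit): HEAD=main@F [main=F topic=E]
ancestors(D) = {A,B,C,D}; C in? yes
ancestors(C) = {A,B,C}; E in? no
ancestors(F) = {A,B,C,D,F}; C in? yes
ancestors(B) = {A,B}; F in? no
ancestors(A) = {A}; C in? no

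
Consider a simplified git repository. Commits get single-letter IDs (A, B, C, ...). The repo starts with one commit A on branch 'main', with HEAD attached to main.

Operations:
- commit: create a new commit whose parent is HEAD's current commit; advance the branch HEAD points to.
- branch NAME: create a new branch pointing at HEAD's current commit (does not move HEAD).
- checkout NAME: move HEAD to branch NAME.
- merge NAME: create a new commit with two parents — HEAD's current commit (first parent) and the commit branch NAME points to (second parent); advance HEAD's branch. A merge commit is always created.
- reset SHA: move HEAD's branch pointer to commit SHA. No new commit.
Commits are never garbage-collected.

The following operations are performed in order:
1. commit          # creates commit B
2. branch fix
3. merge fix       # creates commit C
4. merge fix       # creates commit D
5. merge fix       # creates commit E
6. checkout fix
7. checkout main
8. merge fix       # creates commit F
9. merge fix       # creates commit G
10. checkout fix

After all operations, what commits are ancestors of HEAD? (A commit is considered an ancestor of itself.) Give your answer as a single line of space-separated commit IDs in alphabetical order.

Answer: A B

Derivation:
After op 1 (commit): HEAD=main@B [main=B]
After op 2 (branch): HEAD=main@B [fix=B main=B]
After op 3 (merge): HEAD=main@C [fix=B main=C]
After op 4 (merge): HEAD=main@D [fix=B main=D]
After op 5 (merge): HEAD=main@E [fix=B main=E]
After op 6 (checkout): HEAD=fix@B [fix=B main=E]
After op 7 (checkout): HEAD=main@E [fix=B main=E]
After op 8 (merge): HEAD=main@F [fix=B main=F]
After op 9 (merge): HEAD=main@G [fix=B main=G]
After op 10 (checkout): HEAD=fix@B [fix=B main=G]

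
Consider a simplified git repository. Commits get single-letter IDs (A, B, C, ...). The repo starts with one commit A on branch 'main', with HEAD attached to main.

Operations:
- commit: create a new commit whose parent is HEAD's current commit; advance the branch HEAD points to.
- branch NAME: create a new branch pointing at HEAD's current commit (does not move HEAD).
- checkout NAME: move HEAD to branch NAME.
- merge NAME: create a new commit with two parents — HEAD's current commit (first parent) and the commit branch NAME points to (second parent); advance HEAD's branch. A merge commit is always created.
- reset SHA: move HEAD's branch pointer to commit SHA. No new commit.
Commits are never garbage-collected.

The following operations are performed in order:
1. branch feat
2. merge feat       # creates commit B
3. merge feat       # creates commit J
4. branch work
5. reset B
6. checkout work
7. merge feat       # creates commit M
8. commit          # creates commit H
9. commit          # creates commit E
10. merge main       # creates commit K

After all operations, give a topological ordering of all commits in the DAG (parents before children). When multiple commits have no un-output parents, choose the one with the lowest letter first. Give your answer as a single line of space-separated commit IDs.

After op 1 (branch): HEAD=main@A [feat=A main=A]
After op 2 (merge): HEAD=main@B [feat=A main=B]
After op 3 (merge): HEAD=main@J [feat=A main=J]
After op 4 (branch): HEAD=main@J [feat=A main=J work=J]
After op 5 (reset): HEAD=main@B [feat=A main=B work=J]
After op 6 (checkout): HEAD=work@J [feat=A main=B work=J]
After op 7 (merge): HEAD=work@M [feat=A main=B work=M]
After op 8 (commit): HEAD=work@H [feat=A main=B work=H]
After op 9 (commit): HEAD=work@E [feat=A main=B work=E]
After op 10 (merge): HEAD=work@K [feat=A main=B work=K]
commit A: parents=[]
commit B: parents=['A', 'A']
commit E: parents=['H']
commit H: parents=['M']
commit J: parents=['B', 'A']
commit K: parents=['E', 'B']
commit M: parents=['J', 'A']

Answer: A B J M H E K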